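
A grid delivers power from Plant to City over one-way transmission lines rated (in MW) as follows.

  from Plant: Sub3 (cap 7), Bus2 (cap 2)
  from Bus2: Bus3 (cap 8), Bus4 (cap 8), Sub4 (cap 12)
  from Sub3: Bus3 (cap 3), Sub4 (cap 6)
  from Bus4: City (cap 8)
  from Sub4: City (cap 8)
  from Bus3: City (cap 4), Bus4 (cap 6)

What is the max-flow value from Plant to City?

9

Augment Plant→Bus2→Bus4→City: bottleneck 2, flow now 2.
Augment Plant→Sub3→Sub4→City: bottleneck 6, flow now 8.
Augment Plant→Sub3→Bus3→City: bottleneck 1, flow now 9.
No augmenting path remains; maximum flow = 9.
In the residual graph, reachable from Plant: {Plant}.
Min-cut edges: Plant→Bus2 (2), Plant→Sub3 (7); capacity 2 + 7 = 9.
This cut is saturated, so no flow can exceed 9.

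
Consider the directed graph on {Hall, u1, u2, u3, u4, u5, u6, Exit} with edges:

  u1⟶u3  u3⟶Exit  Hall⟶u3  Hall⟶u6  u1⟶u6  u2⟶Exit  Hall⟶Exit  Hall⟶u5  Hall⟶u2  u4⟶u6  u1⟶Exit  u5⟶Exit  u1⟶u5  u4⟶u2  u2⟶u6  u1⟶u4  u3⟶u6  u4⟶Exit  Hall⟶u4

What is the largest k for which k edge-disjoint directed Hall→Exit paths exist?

Assign every edge capacity 1; by Menger, the answer equals the max flow.
Path Hall→Exit (+1); total 1.
Path Hall→u2→Exit (+1); total 2.
Path Hall→u3→Exit (+1); total 3.
Path Hall→u4→Exit (+1); total 4.
Path Hall→u5→Exit (+1); total 5.
No residual Hall→Exit path; max flow = 5.
Certifying cut of size 5: {Hall→Exit, Hall→u2, Hall→u3, Hall→u4, Hall→u5}.

5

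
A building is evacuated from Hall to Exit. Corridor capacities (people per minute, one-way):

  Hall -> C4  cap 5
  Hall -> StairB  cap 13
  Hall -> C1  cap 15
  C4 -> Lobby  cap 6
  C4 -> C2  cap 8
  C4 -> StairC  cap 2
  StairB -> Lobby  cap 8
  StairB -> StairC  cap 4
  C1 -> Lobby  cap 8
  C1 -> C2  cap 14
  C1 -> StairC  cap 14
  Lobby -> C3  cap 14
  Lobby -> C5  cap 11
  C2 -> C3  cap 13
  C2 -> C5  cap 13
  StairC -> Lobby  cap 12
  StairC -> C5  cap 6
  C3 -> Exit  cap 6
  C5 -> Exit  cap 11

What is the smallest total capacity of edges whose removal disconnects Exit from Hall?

Augment Hall→C4→Lobby→C3→Exit: bottleneck 5, flow now 5.
Augment Hall→StairB→Lobby→C3→Exit: bottleneck 1, flow now 6.
Augment Hall→StairB→Lobby→C5→Exit: bottleneck 7, flow now 13.
Augment Hall→StairB→StairC→C5→Exit: bottleneck 4, flow now 17.
No augmenting path remains; maximum flow = 17.
By max-flow min-cut, the minimum cut capacity equals the max flow.
In the residual graph, reachable from Hall: {Hall, C4, StairB, C1, Lobby, C2, StairC, C3, C5}.
Min-cut edges: C3→Exit (6), C5→Exit (11); capacity 6 + 11 = 17.

17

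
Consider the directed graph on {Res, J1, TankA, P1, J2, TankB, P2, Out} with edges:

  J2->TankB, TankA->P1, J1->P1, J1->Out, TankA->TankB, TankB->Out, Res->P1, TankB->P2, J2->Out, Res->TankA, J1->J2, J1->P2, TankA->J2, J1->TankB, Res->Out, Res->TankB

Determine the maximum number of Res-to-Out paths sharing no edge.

Assign every edge capacity 1; by Menger, the answer equals the max flow.
Path Res→Out (+1); total 1.
Path Res→TankB→Out (+1); total 2.
Path Res→TankA→J2→Out (+1); total 3.
No residual Res→Out path; max flow = 3.
Certifying cut of size 3: {Res→Out, Res→TankA, Res→TankB}.

3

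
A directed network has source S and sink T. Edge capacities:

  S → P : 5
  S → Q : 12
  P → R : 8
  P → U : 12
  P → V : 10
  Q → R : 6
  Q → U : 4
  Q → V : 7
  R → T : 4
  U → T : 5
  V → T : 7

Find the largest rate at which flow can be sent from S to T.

16

Augment S→P→R→T: bottleneck 4, flow now 4.
Augment S→P→U→T: bottleneck 1, flow now 5.
Augment S→Q→U→T: bottleneck 4, flow now 9.
Augment S→Q→V→T: bottleneck 7, flow now 16.
No augmenting path remains; maximum flow = 16.
In the residual graph, reachable from S: {S, P, Q, R, U, V}.
Min-cut edges: R→T (4), U→T (5), V→T (7); capacity 4 + 5 + 7 = 16.
This cut is saturated, so no flow can exceed 16.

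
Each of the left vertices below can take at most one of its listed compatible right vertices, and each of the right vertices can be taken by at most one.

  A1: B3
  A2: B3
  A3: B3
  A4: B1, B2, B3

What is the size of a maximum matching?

Unit-capacity flow: source→left, listed edges, right→sink; max matching = max flow.
Augmenting path A1→B3 (+1); matched 1.
Augmenting path A4→B1 (+1); matched 2.
No augmenting path remains; maximum matching = 2.
König certificate: {A4, B3} is a vertex cover of size 2 (every listed pair touches it), so no matching can be larger.

2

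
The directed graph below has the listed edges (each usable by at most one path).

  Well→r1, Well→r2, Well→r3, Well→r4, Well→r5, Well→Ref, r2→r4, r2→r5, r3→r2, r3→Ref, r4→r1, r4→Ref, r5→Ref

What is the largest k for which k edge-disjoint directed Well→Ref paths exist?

4

Assign every edge capacity 1; by Menger, the answer equals the max flow.
Path Well→Ref (+1); total 1.
Path Well→r3→Ref (+1); total 2.
Path Well→r4→Ref (+1); total 3.
Path Well→r5→Ref (+1); total 4.
No residual Well→Ref path; max flow = 4.
Certifying cut of size 4: {Well→Ref, Well→r3, r4→Ref, r5→Ref}.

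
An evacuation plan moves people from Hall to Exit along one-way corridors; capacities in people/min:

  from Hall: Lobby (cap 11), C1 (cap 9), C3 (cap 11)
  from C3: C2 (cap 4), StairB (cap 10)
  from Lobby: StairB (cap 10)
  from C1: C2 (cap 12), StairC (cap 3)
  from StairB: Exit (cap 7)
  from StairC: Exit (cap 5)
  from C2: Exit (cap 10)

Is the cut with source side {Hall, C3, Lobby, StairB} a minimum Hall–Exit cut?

Given cut capacity: 9 + 4 + 7 = 20.
Augment Hall→C3→StairB→Exit: bottleneck 7, flow now 7.
Augment Hall→C3→C2→Exit: bottleneck 4, flow now 11.
Augment Hall→C1→StairC→Exit: bottleneck 3, flow now 14.
Augment Hall→C1→C2→Exit: bottleneck 6, flow now 20.
No augmenting path remains; maximum flow = 20.
Cut capacity 20 equals the max flow, so it is a minimum cut.

Yes — it is a minimum cut (capacity 20).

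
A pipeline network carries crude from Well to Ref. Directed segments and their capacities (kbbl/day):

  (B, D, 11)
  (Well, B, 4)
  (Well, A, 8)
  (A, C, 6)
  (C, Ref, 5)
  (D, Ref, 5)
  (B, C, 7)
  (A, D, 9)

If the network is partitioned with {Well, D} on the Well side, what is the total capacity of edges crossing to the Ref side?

17

Edges leaving {Well, D}: Well→A (8), Well→B (4), D→Ref (5).
Cut capacity = 8 + 4 + 5 = 17.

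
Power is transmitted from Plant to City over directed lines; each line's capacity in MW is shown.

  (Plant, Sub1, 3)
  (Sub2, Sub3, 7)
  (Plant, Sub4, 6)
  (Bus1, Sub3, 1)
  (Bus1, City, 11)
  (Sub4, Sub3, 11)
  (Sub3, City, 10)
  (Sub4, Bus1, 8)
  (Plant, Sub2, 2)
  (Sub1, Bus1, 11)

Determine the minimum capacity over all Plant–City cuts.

11

Augment Plant→Sub1→Bus1→City: bottleneck 3, flow now 3.
Augment Plant→Sub2→Sub3→City: bottleneck 2, flow now 5.
Augment Plant→Sub4→Bus1→City: bottleneck 6, flow now 11.
No augmenting path remains; maximum flow = 11.
By max-flow min-cut, the minimum cut capacity equals the max flow.
In the residual graph, reachable from Plant: {Plant}.
Min-cut edges: Plant→Sub1 (3), Plant→Sub2 (2), Plant→Sub4 (6); capacity 3 + 2 + 6 = 11.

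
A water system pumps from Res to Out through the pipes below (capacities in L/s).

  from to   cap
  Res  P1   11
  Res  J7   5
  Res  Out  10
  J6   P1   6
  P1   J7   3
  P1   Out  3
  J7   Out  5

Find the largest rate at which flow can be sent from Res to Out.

18

Augment Res→Out: bottleneck 10, flow now 10.
Augment Res→P1→Out: bottleneck 3, flow now 13.
Augment Res→J7→Out: bottleneck 5, flow now 18.
No augmenting path remains; maximum flow = 18.
In the residual graph, reachable from Res: {Res, P1, J7}.
Min-cut edges: Res→Out (10), P1→Out (3), J7→Out (5); capacity 10 + 3 + 5 = 18.
This cut is saturated, so no flow can exceed 18.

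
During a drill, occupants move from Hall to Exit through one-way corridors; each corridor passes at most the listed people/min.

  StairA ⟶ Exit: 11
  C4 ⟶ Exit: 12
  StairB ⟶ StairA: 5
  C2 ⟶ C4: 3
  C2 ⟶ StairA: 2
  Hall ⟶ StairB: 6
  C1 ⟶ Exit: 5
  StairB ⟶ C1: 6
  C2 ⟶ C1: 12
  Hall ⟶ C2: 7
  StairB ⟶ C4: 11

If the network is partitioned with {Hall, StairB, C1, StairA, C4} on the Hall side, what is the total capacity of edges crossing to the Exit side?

35

Edges leaving {Hall, StairB, C1, StairA, C4}: Hall→C2 (7), C1→Exit (5), StairA→Exit (11), C4→Exit (12).
Cut capacity = 7 + 5 + 11 + 12 = 35.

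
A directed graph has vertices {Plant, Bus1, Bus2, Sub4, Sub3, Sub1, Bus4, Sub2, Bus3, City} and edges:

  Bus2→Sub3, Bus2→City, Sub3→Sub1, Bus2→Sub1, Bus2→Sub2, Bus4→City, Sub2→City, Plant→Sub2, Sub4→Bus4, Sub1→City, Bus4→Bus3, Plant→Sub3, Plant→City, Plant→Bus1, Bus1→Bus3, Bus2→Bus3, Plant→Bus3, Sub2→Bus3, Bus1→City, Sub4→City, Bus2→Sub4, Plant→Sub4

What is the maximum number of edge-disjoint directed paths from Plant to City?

Assign every edge capacity 1; by Menger, the answer equals the max flow.
Path Plant→City (+1); total 1.
Path Plant→Bus1→City (+1); total 2.
Path Plant→Sub4→City (+1); total 3.
Path Plant→Sub2→City (+1); total 4.
Path Plant→Sub3→Sub1→City (+1); total 5.
No residual Plant→City path; max flow = 5.
Certifying cut of size 5: {Plant→Bus1, Plant→City, Plant→Sub2, Plant→Sub3, Plant→Sub4}.

5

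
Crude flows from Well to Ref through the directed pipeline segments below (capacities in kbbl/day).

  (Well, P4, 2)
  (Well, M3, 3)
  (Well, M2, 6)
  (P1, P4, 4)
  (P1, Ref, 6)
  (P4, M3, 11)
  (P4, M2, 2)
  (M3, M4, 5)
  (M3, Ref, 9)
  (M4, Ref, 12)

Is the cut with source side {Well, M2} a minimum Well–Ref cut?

Given cut capacity: 2 + 3 = 5.
Augment Well→M3→Ref: bottleneck 3, flow now 3.
Augment Well→P4→M3→Ref: bottleneck 2, flow now 5.
No augmenting path remains; maximum flow = 5.
Cut capacity 5 equals the max flow, so it is a minimum cut.

Yes — it is a minimum cut (capacity 5).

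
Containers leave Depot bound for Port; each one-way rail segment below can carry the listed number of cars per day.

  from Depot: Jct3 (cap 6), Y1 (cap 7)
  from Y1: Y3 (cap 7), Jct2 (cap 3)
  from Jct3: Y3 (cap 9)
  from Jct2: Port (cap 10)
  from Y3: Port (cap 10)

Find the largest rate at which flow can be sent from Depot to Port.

13

Augment Depot→Y1→Jct2→Port: bottleneck 3, flow now 3.
Augment Depot→Y1→Y3→Port: bottleneck 4, flow now 7.
Augment Depot→Jct3→Y3→Port: bottleneck 6, flow now 13.
No augmenting path remains; maximum flow = 13.
In the residual graph, reachable from Depot: {Depot}.
Min-cut edges: Depot→Y1 (7), Depot→Jct3 (6); capacity 7 + 6 = 13.
This cut is saturated, so no flow can exceed 13.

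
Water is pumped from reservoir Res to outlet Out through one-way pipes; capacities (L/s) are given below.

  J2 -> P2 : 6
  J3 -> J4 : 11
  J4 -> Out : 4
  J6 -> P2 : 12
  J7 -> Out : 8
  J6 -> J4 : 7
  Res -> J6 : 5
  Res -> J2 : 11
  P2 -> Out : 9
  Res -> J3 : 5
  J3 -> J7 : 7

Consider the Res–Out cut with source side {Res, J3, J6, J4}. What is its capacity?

34

Edges leaving {Res, J3, J6, J4}: Res→J2 (11), J3→J7 (7), J6→P2 (12), J4→Out (4).
Cut capacity = 11 + 7 + 12 + 4 = 34.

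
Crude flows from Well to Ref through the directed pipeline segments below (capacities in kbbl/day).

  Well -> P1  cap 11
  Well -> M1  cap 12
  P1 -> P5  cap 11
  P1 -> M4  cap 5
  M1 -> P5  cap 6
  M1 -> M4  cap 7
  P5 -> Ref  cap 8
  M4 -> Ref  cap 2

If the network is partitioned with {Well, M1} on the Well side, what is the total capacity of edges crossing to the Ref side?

Edges leaving {Well, M1}: Well→P1 (11), M1→P5 (6), M1→M4 (7).
Cut capacity = 11 + 6 + 7 = 24.

24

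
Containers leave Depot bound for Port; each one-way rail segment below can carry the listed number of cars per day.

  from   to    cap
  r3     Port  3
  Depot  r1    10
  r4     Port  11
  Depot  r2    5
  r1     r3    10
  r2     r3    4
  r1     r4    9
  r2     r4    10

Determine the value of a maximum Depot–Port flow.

Augment Depot→r1→r3→Port: bottleneck 3, flow now 3.
Augment Depot→r1→r4→Port: bottleneck 7, flow now 10.
Augment Depot→r2→r4→Port: bottleneck 4, flow now 14.
No augmenting path remains; maximum flow = 14.
In the residual graph, reachable from Depot: {Depot, r1, r2, r3, r4}.
Min-cut edges: r3→Port (3), r4→Port (11); capacity 3 + 11 = 14.
This cut is saturated, so no flow can exceed 14.

14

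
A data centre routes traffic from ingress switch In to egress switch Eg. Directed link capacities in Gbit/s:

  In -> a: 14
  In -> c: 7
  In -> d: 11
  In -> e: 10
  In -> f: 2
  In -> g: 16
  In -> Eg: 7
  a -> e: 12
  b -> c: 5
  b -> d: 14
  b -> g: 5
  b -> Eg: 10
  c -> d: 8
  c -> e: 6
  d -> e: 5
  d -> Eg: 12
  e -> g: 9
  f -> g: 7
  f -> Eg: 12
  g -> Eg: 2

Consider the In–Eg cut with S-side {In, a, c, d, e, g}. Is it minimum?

Given cut capacity: 2 + 7 + 12 + 2 = 23.
Augment In→Eg: bottleneck 7, flow now 7.
Augment In→d→Eg: bottleneck 11, flow now 18.
Augment In→f→Eg: bottleneck 2, flow now 20.
Augment In→g→Eg: bottleneck 2, flow now 22.
Augment In→c→d→Eg: bottleneck 1, flow now 23.
No augmenting path remains; maximum flow = 23.
Cut capacity 23 equals the max flow, so it is a minimum cut.

Yes — it is a minimum cut (capacity 23).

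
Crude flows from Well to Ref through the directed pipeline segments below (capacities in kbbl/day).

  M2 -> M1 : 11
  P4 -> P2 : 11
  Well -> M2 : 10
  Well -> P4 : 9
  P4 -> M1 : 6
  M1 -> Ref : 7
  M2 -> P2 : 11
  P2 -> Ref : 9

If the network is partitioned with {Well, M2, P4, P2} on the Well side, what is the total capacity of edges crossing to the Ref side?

Edges leaving {Well, M2, P4, P2}: M2→M1 (11), P4→M1 (6), P2→Ref (9).
Cut capacity = 11 + 6 + 9 = 26.

26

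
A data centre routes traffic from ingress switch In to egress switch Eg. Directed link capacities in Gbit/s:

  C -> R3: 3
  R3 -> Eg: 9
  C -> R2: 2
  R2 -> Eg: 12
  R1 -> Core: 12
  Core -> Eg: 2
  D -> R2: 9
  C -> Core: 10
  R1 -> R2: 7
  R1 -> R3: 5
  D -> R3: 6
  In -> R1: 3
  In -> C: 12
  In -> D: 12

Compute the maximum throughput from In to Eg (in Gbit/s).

Augment In→C→R3→Eg: bottleneck 3, flow now 3.
Augment In→C→R2→Eg: bottleneck 2, flow now 5.
Augment In→C→Core→Eg: bottleneck 2, flow now 7.
Augment In→R1→R3→Eg: bottleneck 3, flow now 10.
Augment In→D→R3→Eg: bottleneck 3, flow now 13.
Augment In→D→R2→Eg: bottleneck 9, flow now 22.
No augmenting path remains; maximum flow = 22.
In the residual graph, reachable from In: {In, C, Core}.
Min-cut edges: In→R1 (3), In→D (12), C→R3 (3), C→R2 (2), Core→Eg (2); capacity 3 + 12 + 3 + 2 + 2 = 22.
This cut is saturated, so no flow can exceed 22.

22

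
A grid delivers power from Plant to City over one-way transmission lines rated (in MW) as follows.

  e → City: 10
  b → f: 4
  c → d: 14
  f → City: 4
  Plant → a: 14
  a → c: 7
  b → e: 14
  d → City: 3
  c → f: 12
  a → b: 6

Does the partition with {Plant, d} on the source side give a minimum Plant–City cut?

No — its capacity is 17, but the minimum cut has capacity 13.

Given cut capacity: 14 + 3 = 17.
Augment Plant→a→b→e→City: bottleneck 6, flow now 6.
Augment Plant→a→c→d→City: bottleneck 3, flow now 9.
Augment Plant→a→c→f→City: bottleneck 4, flow now 13.
No augmenting path remains; maximum flow = 13.
In the residual graph, reachable from Plant: {Plant, a}.
Min-cut edges: a→b (6), a→c (7); capacity 6 + 7 = 13.
Cut capacity 17 exceeds the max flow 13, so it is not minimum.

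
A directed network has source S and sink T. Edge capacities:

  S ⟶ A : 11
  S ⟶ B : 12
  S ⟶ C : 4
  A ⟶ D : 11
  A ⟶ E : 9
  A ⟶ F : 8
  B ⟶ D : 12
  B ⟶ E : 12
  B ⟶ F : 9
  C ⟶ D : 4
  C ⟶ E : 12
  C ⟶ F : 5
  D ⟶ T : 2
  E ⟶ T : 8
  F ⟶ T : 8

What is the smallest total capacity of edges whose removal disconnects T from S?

18

Augment S→A→D→T: bottleneck 2, flow now 2.
Augment S→A→E→T: bottleneck 8, flow now 10.
Augment S→A→F→T: bottleneck 1, flow now 11.
Augment S→B→F→T: bottleneck 7, flow now 18.
No augmenting path remains; maximum flow = 18.
By max-flow min-cut, the minimum cut capacity equals the max flow.
In the residual graph, reachable from S: {S, A, B, C, D, E, F}.
Min-cut edges: D→T (2), E→T (8), F→T (8); capacity 2 + 8 + 8 = 18.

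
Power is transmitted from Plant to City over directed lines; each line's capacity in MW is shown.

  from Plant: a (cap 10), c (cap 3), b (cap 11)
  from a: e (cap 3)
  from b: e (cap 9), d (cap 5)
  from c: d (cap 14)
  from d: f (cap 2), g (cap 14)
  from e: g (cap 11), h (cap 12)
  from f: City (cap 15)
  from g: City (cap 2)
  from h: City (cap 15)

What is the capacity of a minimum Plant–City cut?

16

Augment Plant→a→e→g→City: bottleneck 2, flow now 2.
Augment Plant→a→e→h→City: bottleneck 1, flow now 3.
Augment Plant→b→d→f→City: bottleneck 2, flow now 5.
Augment Plant→b→e→h→City: bottleneck 9, flow now 14.
Augment Plant→c→d→g→e→h→City: bottleneck 2, flow now 16. (uses reverse residual edge)
No augmenting path remains; maximum flow = 16.
By max-flow min-cut, the minimum cut capacity equals the max flow.
In the residual graph, reachable from Plant: {Plant, a, b, c, d, g}.
Min-cut edges: a→e (3), b→e (9), d→f (2), g→City (2); capacity 3 + 9 + 2 + 2 = 16.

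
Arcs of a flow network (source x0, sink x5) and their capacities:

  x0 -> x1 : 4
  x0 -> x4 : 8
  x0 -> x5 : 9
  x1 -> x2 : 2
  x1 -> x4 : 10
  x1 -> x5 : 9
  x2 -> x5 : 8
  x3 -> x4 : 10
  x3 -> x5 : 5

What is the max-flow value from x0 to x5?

13

Augment x0→x5: bottleneck 9, flow now 9.
Augment x0→x1→x5: bottleneck 4, flow now 13.
No augmenting path remains; maximum flow = 13.
In the residual graph, reachable from x0: {x0, x4}.
Min-cut edges: x0→x1 (4), x0→x5 (9); capacity 4 + 9 = 13.
This cut is saturated, so no flow can exceed 13.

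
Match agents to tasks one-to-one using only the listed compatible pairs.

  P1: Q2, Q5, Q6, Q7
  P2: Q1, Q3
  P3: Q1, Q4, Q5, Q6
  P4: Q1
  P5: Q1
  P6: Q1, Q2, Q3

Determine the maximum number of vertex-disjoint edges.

Unit-capacity flow: source→left, listed edges, right→sink; max matching = max flow.
Augmenting path P1→Q2 (+1); matched 1.
Augmenting path P2→Q1 (+1); matched 2.
Augmenting path P3→Q4 (+1); matched 3.
Augmenting path P6→Q3 (+1); matched 4.
Augmenting path P4→Q1→P2→Q3→P6→Q2→P1→Q5 (+1); matched 5.
No augmenting path remains; maximum matching = 5.
König certificate: {P1, P2, P3, P6, Q1} is a vertex cover of size 5 (every listed pair touches it), so no matching can be larger.

5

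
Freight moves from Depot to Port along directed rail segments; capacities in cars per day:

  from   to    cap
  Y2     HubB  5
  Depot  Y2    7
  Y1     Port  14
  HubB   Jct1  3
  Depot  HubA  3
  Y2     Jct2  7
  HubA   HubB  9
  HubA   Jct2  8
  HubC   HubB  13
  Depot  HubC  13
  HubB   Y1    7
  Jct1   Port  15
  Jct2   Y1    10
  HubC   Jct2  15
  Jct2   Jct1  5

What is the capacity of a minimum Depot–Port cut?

22

Augment Depot→HubC→Jct2→Y1→Port: bottleneck 10, flow now 10.
Augment Depot→HubC→Jct2→Jct1→Port: bottleneck 3, flow now 13.
Augment Depot→HubA→Jct2→Jct1→Port: bottleneck 2, flow now 15.
Augment Depot→HubA→HubB→Y1→Port: bottleneck 1, flow now 16.
Augment Depot→Y2→HubB→Y1→Port: bottleneck 3, flow now 19.
Augment Depot→Y2→HubB→Jct1→Port: bottleneck 2, flow now 21.
Augment Depot→Y2→Jct2→HubC→HubB→Jct1→Port: bottleneck 1, flow now 22. (uses reverse residual edge)
No augmenting path remains; maximum flow = 22.
By max-flow min-cut, the minimum cut capacity equals the max flow.
In the residual graph, reachable from Depot: {Depot, HubC, HubA, Y2, Jct2, HubB, Y1}.
Min-cut edges: Jct2→Jct1 (5), HubB→Jct1 (3), Y1→Port (14); capacity 5 + 3 + 14 = 22.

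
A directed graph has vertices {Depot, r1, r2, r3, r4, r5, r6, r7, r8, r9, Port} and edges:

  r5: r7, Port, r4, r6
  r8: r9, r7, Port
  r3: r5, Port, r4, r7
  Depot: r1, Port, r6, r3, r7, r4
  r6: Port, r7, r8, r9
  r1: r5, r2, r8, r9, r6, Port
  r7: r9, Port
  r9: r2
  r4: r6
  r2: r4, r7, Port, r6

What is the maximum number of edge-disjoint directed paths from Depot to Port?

Assign every edge capacity 1; by Menger, the answer equals the max flow.
Path Depot→Port (+1); total 1.
Path Depot→r1→Port (+1); total 2.
Path Depot→r3→Port (+1); total 3.
Path Depot→r6→Port (+1); total 4.
Path Depot→r7→Port (+1); total 5.
Path Depot→r4→r6→r8→Port (+1); total 6.
No residual Depot→Port path; max flow = 6.
Certifying cut of size 6: {Depot→Port, Depot→r1, Depot→r3, Depot→r4, Depot→r6, Depot→r7}.

6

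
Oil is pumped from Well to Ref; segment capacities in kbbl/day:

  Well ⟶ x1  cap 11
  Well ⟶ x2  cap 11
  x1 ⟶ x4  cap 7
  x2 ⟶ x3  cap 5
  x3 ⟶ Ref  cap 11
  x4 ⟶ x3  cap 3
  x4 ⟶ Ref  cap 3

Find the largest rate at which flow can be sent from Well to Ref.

Augment Well→x1→x4→Ref: bottleneck 3, flow now 3.
Augment Well→x2→x3→Ref: bottleneck 5, flow now 8.
Augment Well→x1→x4→x3→Ref: bottleneck 3, flow now 11.
No augmenting path remains; maximum flow = 11.
In the residual graph, reachable from Well: {Well, x1, x2, x4}.
Min-cut edges: x2→x3 (5), x4→x3 (3), x4→Ref (3); capacity 5 + 3 + 3 = 11.
This cut is saturated, so no flow can exceed 11.

11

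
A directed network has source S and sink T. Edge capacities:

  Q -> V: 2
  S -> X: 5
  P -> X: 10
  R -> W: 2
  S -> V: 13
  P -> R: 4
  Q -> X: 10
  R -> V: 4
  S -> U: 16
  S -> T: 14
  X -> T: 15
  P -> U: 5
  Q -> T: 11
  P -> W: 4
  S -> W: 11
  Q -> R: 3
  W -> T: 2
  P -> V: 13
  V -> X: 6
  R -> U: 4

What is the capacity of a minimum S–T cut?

27

Augment S→T: bottleneck 14, flow now 14.
Augment S→W→T: bottleneck 2, flow now 16.
Augment S→X→T: bottleneck 5, flow now 21.
Augment S→V→X→T: bottleneck 6, flow now 27.
No augmenting path remains; maximum flow = 27.
By max-flow min-cut, the minimum cut capacity equals the max flow.
In the residual graph, reachable from S: {S, U, V, W}.
Min-cut edges: S→X (5), S→T (14), V→X (6), W→T (2); capacity 5 + 14 + 6 + 2 = 27.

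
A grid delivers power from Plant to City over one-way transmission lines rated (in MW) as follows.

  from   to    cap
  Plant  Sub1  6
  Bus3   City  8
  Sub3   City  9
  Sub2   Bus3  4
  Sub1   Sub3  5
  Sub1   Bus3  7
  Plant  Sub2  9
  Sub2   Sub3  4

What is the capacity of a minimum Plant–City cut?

Augment Plant→Sub1→Bus3→City: bottleneck 6, flow now 6.
Augment Plant→Sub2→Bus3→City: bottleneck 2, flow now 8.
Augment Plant→Sub2→Sub3→City: bottleneck 4, flow now 12.
Augment Plant→Sub2→Bus3→Sub1→Sub3→City: bottleneck 2, flow now 14. (uses reverse residual edge)
No augmenting path remains; maximum flow = 14.
By max-flow min-cut, the minimum cut capacity equals the max flow.
In the residual graph, reachable from Plant: {Plant, Sub2}.
Min-cut edges: Plant→Sub1 (6), Sub2→Bus3 (4), Sub2→Sub3 (4); capacity 6 + 4 + 4 = 14.

14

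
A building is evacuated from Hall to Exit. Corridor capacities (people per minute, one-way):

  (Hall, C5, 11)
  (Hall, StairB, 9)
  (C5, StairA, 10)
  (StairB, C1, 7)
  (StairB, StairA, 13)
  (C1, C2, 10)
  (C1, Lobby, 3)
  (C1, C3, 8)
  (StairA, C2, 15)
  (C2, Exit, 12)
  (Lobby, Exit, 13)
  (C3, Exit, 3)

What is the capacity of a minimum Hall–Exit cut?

18

Augment Hall→C5→StairA→C2→Exit: bottleneck 10, flow now 10.
Augment Hall→StairB→C1→C2→Exit: bottleneck 2, flow now 12.
Augment Hall→StairB→C1→Lobby→Exit: bottleneck 3, flow now 15.
Augment Hall→StairB→C1→C3→Exit: bottleneck 2, flow now 17.
Augment Hall→StairB→StairA→C2→C1→C3→Exit: bottleneck 1, flow now 18. (uses reverse residual edge)
No augmenting path remains; maximum flow = 18.
By max-flow min-cut, the minimum cut capacity equals the max flow.
In the residual graph, reachable from Hall: {Hall, C5, StairB, C1, StairA, C2, C3}.
Min-cut edges: C1→Lobby (3), C2→Exit (12), C3→Exit (3); capacity 3 + 12 + 3 = 18.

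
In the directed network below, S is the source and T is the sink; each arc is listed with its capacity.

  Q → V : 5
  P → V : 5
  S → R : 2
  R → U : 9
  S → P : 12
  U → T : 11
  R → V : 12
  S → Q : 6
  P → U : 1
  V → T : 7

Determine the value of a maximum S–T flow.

10

Augment S→P→U→T: bottleneck 1, flow now 1.
Augment S→P→V→T: bottleneck 5, flow now 6.
Augment S→Q→V→T: bottleneck 2, flow now 8.
Augment S→R→U→T: bottleneck 2, flow now 10.
No augmenting path remains; maximum flow = 10.
In the residual graph, reachable from S: {S, P, Q, V}.
Min-cut edges: S→R (2), P→U (1), V→T (7); capacity 2 + 1 + 7 = 10.
This cut is saturated, so no flow can exceed 10.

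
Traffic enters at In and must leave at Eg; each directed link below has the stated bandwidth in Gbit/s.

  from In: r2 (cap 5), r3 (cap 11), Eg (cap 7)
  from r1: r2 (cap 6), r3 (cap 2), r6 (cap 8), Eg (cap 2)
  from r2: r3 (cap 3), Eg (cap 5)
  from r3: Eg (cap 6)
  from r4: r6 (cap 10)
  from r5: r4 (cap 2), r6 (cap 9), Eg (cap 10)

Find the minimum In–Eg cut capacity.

18

Augment In→Eg: bottleneck 7, flow now 7.
Augment In→r2→Eg: bottleneck 5, flow now 12.
Augment In→r3→Eg: bottleneck 6, flow now 18.
No augmenting path remains; maximum flow = 18.
By max-flow min-cut, the minimum cut capacity equals the max flow.
In the residual graph, reachable from In: {In, r3}.
Min-cut edges: In→r2 (5), In→Eg (7), r3→Eg (6); capacity 5 + 7 + 6 = 18.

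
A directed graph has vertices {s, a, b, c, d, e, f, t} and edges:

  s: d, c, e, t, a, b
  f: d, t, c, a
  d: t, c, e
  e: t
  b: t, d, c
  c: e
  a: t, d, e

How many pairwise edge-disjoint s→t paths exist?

Assign every edge capacity 1; by Menger, the answer equals the max flow.
Path s→t (+1); total 1.
Path s→a→t (+1); total 2.
Path s→b→t (+1); total 3.
Path s→d→t (+1); total 4.
Path s→e→t (+1); total 5.
No residual s→t path; max flow = 5.
Certifying cut of size 5: {e→t, s→a, s→b, s→d, s→t}.

5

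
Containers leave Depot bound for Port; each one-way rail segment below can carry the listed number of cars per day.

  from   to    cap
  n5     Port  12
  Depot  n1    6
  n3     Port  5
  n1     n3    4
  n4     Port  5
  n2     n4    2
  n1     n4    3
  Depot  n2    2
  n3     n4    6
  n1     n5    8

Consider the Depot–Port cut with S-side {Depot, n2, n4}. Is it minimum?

Given cut capacity: 6 + 5 = 11.
Augment Depot→n1→n3→Port: bottleneck 4, flow now 4.
Augment Depot→n1→n4→Port: bottleneck 2, flow now 6.
Augment Depot→n2→n4→Port: bottleneck 2, flow now 8.
No augmenting path remains; maximum flow = 8.
In the residual graph, reachable from Depot: {Depot}.
Min-cut edges: Depot→n1 (6), Depot→n2 (2); capacity 6 + 2 = 8.
Cut capacity 11 exceeds the max flow 8, so it is not minimum.

No — its capacity is 11, but the minimum cut has capacity 8.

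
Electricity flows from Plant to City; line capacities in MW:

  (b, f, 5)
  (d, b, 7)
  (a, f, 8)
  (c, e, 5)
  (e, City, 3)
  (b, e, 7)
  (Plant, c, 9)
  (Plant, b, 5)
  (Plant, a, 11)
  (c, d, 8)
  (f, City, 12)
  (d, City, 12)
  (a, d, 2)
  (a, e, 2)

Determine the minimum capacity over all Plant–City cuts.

Augment Plant→a→d→City: bottleneck 2, flow now 2.
Augment Plant→a→e→City: bottleneck 2, flow now 4.
Augment Plant→a→f→City: bottleneck 7, flow now 11.
Augment Plant→b→e→City: bottleneck 1, flow now 12.
Augment Plant→b→f→City: bottleneck 4, flow now 16.
Augment Plant→c→d→City: bottleneck 8, flow now 24.
Augment Plant→c→e→a→f→City: bottleneck 1, flow now 25. (uses reverse residual edge)
No augmenting path remains; maximum flow = 25.
By max-flow min-cut, the minimum cut capacity equals the max flow.
In the residual graph, reachable from Plant: {Plant}.
Min-cut edges: Plant→a (11), Plant→b (5), Plant→c (9); capacity 11 + 5 + 9 = 25.

25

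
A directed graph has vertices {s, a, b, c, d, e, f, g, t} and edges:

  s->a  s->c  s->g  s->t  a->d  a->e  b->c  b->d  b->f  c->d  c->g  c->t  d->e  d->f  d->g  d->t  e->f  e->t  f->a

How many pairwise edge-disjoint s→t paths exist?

Assign every edge capacity 1; by Menger, the answer equals the max flow.
Path s→t (+1); total 1.
Path s→c→t (+1); total 2.
Path s→a→d→t (+1); total 3.
No residual s→t path; max flow = 3.
Certifying cut of size 3: {s→a, s→c, s→t}.

3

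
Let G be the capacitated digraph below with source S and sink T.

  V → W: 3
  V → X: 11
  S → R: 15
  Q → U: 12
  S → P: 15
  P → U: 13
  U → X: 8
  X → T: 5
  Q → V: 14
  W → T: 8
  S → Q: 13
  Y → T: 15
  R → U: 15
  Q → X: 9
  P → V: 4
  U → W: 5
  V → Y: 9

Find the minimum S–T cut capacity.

22

Augment S→Q→X→T: bottleneck 5, flow now 5.
Augment S→P→U→W→T: bottleneck 5, flow now 10.
Augment S→P→V→W→T: bottleneck 3, flow now 13.
Augment S→P→V→Y→T: bottleneck 1, flow now 14.
Augment S→Q→V→Y→T: bottleneck 8, flow now 22.
No augmenting path remains; maximum flow = 22.
By max-flow min-cut, the minimum cut capacity equals the max flow.
In the residual graph, reachable from S: {S, P, Q, R, U, V, X}.
Min-cut edges: U→W (5), V→W (3), V→Y (9), X→T (5); capacity 5 + 3 + 9 + 5 = 22.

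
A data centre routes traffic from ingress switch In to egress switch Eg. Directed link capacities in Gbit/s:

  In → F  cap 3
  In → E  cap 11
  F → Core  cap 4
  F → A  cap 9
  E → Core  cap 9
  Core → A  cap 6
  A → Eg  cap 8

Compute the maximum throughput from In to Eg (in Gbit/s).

Augment In→F→A→Eg: bottleneck 3, flow now 3.
Augment In→E→Core→A→Eg: bottleneck 5, flow now 8.
No augmenting path remains; maximum flow = 8.
In the residual graph, reachable from In: {In, F, E, Core, A}.
Min-cut edges: A→Eg (8); capacity 8 = 8.
This cut is saturated, so no flow can exceed 8.

8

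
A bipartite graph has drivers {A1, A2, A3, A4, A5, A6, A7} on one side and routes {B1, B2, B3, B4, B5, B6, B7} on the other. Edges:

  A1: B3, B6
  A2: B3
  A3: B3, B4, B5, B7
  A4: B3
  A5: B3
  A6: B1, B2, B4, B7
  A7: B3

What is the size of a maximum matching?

Unit-capacity flow: source→left, listed edges, right→sink; max matching = max flow.
Augmenting path A1→B3 (+1); matched 1.
Augmenting path A3→B4 (+1); matched 2.
Augmenting path A6→B1 (+1); matched 3.
Augmenting path A2→B3→A1→B6 (+1); matched 4.
No augmenting path remains; maximum matching = 4.
König certificate: {A1, A3, A6, B3} is a vertex cover of size 4 (every listed pair touches it), so no matching can be larger.

4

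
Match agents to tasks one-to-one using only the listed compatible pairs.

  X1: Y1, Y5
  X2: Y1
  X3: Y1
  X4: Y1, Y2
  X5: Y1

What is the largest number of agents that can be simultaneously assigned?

3

Unit-capacity flow: source→left, listed edges, right→sink; max matching = max flow.
Augmenting path X1→Y1 (+1); matched 1.
Augmenting path X4→Y2 (+1); matched 2.
Augmenting path X2→Y1→X1→Y5 (+1); matched 3.
No augmenting path remains; maximum matching = 3.
König certificate: {X1, X4, Y1} is a vertex cover of size 3 (every listed pair touches it), so no matching can be larger.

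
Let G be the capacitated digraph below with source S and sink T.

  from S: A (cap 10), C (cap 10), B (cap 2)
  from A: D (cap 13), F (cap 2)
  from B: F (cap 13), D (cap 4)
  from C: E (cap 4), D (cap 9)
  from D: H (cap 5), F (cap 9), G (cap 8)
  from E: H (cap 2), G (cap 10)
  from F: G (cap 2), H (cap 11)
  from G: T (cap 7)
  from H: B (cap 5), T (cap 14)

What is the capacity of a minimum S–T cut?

21

Augment S→A→D→G→T: bottleneck 7, flow now 7.
Augment S→A→D→H→T: bottleneck 3, flow now 10.
Augment S→B→D→H→T: bottleneck 2, flow now 12.
Augment S→C→E→H→T: bottleneck 2, flow now 14.
Augment S→C→D→F→H→T: bottleneck 7, flow now 21.
No augmenting path remains; maximum flow = 21.
By max-flow min-cut, the minimum cut capacity equals the max flow.
In the residual graph, reachable from S: {S, A, B, C, D, E, F, G, H}.
Min-cut edges: G→T (7), H→T (14); capacity 7 + 14 = 21.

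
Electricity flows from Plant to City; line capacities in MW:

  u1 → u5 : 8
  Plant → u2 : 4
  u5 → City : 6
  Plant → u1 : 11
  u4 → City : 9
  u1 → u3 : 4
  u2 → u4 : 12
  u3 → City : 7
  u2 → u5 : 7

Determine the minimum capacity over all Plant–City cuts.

14

Augment Plant→u1→u3→City: bottleneck 4, flow now 4.
Augment Plant→u1→u5→City: bottleneck 6, flow now 10.
Augment Plant→u2→u4→City: bottleneck 4, flow now 14.
No augmenting path remains; maximum flow = 14.
By max-flow min-cut, the minimum cut capacity equals the max flow.
In the residual graph, reachable from Plant: {Plant, u1, u5}.
Min-cut edges: Plant→u2 (4), u1→u3 (4), u5→City (6); capacity 4 + 4 + 6 = 14.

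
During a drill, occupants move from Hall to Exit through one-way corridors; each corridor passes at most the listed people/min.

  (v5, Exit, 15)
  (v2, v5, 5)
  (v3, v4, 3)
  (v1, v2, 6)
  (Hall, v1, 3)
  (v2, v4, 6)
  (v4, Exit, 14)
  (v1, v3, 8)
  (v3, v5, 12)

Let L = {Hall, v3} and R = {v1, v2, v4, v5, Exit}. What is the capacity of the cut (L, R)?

Edges leaving {Hall, v3}: Hall→v1 (3), v3→v4 (3), v3→v5 (12).
Cut capacity = 3 + 3 + 12 = 18.

18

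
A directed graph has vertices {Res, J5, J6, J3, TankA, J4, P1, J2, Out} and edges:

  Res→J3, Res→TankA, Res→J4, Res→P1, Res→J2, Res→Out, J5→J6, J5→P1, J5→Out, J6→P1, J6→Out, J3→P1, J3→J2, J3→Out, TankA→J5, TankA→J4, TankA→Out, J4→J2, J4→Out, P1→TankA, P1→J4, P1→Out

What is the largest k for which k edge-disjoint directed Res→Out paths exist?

Assign every edge capacity 1; by Menger, the answer equals the max flow.
Path Res→Out (+1); total 1.
Path Res→J3→Out (+1); total 2.
Path Res→TankA→Out (+1); total 3.
Path Res→J4→Out (+1); total 4.
Path Res→P1→Out (+1); total 5.
No residual Res→Out path; max flow = 5.
Certifying cut of size 5: {Res→J3, Res→J4, Res→Out, Res→P1, Res→TankA}.

5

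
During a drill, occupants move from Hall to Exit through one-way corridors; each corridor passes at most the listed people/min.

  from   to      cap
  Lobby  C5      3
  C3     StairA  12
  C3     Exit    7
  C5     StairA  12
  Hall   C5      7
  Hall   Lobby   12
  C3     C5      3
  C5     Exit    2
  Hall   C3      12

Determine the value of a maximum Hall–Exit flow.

Augment Hall→C3→Exit: bottleneck 7, flow now 7.
Augment Hall→C5→Exit: bottleneck 2, flow now 9.
No augmenting path remains; maximum flow = 9.
In the residual graph, reachable from Hall: {Hall, Lobby, C3, C5, StairA}.
Min-cut edges: C3→Exit (7), C5→Exit (2); capacity 7 + 2 = 9.
This cut is saturated, so no flow can exceed 9.

9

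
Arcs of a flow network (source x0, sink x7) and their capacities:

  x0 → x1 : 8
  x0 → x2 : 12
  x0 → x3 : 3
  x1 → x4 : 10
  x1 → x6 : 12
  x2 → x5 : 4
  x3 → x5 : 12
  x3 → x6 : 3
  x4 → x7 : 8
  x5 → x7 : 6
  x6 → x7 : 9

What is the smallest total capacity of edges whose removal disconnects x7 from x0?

15

Augment x0→x1→x4→x7: bottleneck 8, flow now 8.
Augment x0→x2→x5→x7: bottleneck 4, flow now 12.
Augment x0→x3→x5→x7: bottleneck 2, flow now 14.
Augment x0→x3→x6→x7: bottleneck 1, flow now 15.
No augmenting path remains; maximum flow = 15.
By max-flow min-cut, the minimum cut capacity equals the max flow.
In the residual graph, reachable from x0: {x0, x2}.
Min-cut edges: x0→x1 (8), x0→x3 (3), x2→x5 (4); capacity 8 + 3 + 4 = 15.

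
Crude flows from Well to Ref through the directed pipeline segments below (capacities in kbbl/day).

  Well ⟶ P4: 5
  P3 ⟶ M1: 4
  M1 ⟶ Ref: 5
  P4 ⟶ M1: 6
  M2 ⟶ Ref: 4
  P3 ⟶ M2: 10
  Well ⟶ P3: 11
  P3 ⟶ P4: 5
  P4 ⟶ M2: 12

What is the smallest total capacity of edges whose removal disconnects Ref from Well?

9

Augment Well→P3→M2→Ref: bottleneck 4, flow now 4.
Augment Well→P3→M1→Ref: bottleneck 4, flow now 8.
Augment Well→P4→M1→Ref: bottleneck 1, flow now 9.
No augmenting path remains; maximum flow = 9.
By max-flow min-cut, the minimum cut capacity equals the max flow.
In the residual graph, reachable from Well: {Well, P3, P4, M2, M1}.
Min-cut edges: M2→Ref (4), M1→Ref (5); capacity 4 + 5 = 9.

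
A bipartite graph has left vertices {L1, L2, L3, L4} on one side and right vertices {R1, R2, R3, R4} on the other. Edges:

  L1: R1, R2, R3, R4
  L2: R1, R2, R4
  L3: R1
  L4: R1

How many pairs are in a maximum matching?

Unit-capacity flow: source→left, listed edges, right→sink; max matching = max flow.
Augmenting path L1→R1 (+1); matched 1.
Augmenting path L2→R2 (+1); matched 2.
Augmenting path L3→R1→L1→R3 (+1); matched 3.
No augmenting path remains; maximum matching = 3.
König certificate: {L1, L2, R1} is a vertex cover of size 3 (every listed pair touches it), so no matching can be larger.

3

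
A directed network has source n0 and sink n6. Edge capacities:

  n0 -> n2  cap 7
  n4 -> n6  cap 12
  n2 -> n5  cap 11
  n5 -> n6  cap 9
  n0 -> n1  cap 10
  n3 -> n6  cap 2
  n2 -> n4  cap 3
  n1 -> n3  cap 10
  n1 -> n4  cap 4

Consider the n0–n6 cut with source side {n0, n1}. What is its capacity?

21

Edges leaving {n0, n1}: n0→n2 (7), n1→n3 (10), n1→n4 (4).
Cut capacity = 7 + 10 + 4 = 21.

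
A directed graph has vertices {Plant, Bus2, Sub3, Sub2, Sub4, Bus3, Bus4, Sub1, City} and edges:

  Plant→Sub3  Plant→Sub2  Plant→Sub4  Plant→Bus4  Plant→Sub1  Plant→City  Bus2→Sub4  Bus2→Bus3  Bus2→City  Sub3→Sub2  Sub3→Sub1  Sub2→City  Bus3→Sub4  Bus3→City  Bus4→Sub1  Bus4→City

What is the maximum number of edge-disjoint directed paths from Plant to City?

3

Assign every edge capacity 1; by Menger, the answer equals the max flow.
Path Plant→City (+1); total 1.
Path Plant→Sub2→City (+1); total 2.
Path Plant→Bus4→City (+1); total 3.
No residual Plant→City path; max flow = 3.
Certifying cut of size 3: {Plant→Bus4, Plant→City, Sub2→City}.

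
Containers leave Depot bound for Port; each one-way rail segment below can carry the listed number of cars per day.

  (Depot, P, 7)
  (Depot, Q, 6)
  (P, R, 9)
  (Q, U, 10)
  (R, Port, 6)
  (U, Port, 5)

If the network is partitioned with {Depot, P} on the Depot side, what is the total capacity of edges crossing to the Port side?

15

Edges leaving {Depot, P}: Depot→Q (6), P→R (9).
Cut capacity = 6 + 9 = 15.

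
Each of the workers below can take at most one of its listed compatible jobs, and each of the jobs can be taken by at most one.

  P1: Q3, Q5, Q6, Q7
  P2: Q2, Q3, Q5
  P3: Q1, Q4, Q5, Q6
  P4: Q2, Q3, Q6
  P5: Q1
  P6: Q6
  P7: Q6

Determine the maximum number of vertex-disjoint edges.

Unit-capacity flow: source→left, listed edges, right→sink; max matching = max flow.
Augmenting path P1→Q3 (+1); matched 1.
Augmenting path P2→Q2 (+1); matched 2.
Augmenting path P3→Q1 (+1); matched 3.
Augmenting path P4→Q6 (+1); matched 4.
Augmenting path P5→Q1→P3→Q4 (+1); matched 5.
Augmenting path P6→Q6→P4→Q2→P2→Q5 (+1); matched 6.
No augmenting path remains; maximum matching = 6.
König certificate: {P1, P2, P3, P4, P5, Q6} is a vertex cover of size 6 (every listed pair touches it), so no matching can be larger.

6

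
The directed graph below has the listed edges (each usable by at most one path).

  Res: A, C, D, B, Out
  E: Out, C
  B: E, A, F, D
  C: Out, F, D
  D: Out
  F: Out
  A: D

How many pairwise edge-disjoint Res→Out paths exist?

Assign every edge capacity 1; by Menger, the answer equals the max flow.
Path Res→Out (+1); total 1.
Path Res→C→Out (+1); total 2.
Path Res→D→Out (+1); total 3.
Path Res→B→E→Out (+1); total 4.
No residual Res→Out path; max flow = 4.
Certifying cut of size 4: {D→Out, Res→B, Res→C, Res→Out}.

4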